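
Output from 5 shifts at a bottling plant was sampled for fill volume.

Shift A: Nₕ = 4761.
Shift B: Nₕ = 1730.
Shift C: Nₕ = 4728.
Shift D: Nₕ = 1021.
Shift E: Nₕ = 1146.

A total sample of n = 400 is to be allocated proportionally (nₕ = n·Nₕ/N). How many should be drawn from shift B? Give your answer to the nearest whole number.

N = 4761 + 1730 + 4728 + 1021 + 1146 = 13386.
n_B = 400·1730/13386 = 51.696... → 52.

52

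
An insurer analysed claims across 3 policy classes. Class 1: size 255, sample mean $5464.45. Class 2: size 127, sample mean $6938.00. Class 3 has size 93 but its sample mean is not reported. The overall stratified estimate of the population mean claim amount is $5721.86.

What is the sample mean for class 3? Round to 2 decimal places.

N = 255 + 127 + 93 = 475.
Overall total = μ·N = 5721.86·475 = 2717883.5.
Subtract the known strata: 255·5464.45 + 127·6938.00 = 2274560.75.
Remaining total for class 3: 2717883.5 − 2274560.75 = 443322.75.
Divide by its size: 443322.75 / 93 = 4766.9113... → 4766.91.

4766.91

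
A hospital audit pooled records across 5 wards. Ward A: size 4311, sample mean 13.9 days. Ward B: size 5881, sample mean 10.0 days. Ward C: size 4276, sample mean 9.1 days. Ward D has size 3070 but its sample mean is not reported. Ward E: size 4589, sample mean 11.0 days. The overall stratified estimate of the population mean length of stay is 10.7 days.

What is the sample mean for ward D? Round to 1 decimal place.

9.3

N = 4311 + 5881 + 4276 + 3070 + 4589 = 22127.
Overall total = μ·N = 10.7·22127 = 236758.9.
Subtract the known strata: 4311·13.9 + 5881·10.0 + 4276·9.1 + 4589·11.0 = 208123.5.
Remaining total for ward D: 236758.9 − 208123.5 = 28635.4.
Divide by its size: 28635.4 / 3070 = 9.327... → 9.3.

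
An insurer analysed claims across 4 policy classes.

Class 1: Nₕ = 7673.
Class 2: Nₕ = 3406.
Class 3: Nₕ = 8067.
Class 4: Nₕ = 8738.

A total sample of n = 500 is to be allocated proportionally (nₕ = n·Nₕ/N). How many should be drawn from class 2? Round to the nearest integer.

N = 7673 + 3406 + 8067 + 8738 = 27884.
n_2 = 500·3406/27884 = 61.074... → 61.

61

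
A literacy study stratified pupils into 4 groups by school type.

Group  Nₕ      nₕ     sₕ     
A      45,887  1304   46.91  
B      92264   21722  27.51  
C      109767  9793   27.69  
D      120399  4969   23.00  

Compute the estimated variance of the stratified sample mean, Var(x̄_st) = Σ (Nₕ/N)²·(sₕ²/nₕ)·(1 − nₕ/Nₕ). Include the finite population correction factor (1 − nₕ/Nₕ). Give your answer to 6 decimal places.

N = 368317; Wₕ = Nₕ/N.
group A: (45887/368317)²·46.91²/1304·(1 − 1304/45887) = 0.025448882
group B: (92264/368317)²·27.51²/21722·(1 − 21722/92264) = 0.001671544
group C: (109767/368317)²·27.69²/9793·(1 − 9793/109767) = 0.006333525
group D: (120399/368317)²·23.00²/4969·(1 − 4969/120399) = 0.010906483
Sum = 0.044360434 → 0.044360.

0.044360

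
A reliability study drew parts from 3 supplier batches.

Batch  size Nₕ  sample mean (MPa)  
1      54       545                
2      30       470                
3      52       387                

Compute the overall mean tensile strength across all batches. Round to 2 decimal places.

468.04

N = 136; weights Wₕ = Nₕ/N = (0.3971, 0.2206, 0.3824).
x̄_st = Σ Wₕ·x̄ₕ = 0.3971·545 + 0.2206·470 + 0.3824·387 ≈ 468.0441...
→ 468.04.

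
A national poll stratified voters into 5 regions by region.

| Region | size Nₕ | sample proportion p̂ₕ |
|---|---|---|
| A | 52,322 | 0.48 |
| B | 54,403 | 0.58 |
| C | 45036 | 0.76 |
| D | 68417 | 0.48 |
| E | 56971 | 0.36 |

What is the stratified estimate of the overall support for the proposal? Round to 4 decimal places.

Wₕ = Nₕ/N with N = 277149: 0.1888, 0.1963, 0.1625, 0.2469, 0.2056.
p̂_st = 0.1888·0.48 + 0.1963·0.58 + 0.1625·0.76 + 0.2469·0.48 + 0.2056·0.36 ≈ 0.520461... → 0.5205.

0.5205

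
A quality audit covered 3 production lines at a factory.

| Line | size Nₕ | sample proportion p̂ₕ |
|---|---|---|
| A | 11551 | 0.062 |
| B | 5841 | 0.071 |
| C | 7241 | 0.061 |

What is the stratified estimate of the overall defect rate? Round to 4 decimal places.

0.0638

Wₕ = Nₕ/N with N = 24633: 0.4689, 0.2371, 0.2940.
p̂_st = 0.4689·0.062 + 0.2371·0.071 + 0.2940·0.061 ≈ 0.063840... → 0.0638.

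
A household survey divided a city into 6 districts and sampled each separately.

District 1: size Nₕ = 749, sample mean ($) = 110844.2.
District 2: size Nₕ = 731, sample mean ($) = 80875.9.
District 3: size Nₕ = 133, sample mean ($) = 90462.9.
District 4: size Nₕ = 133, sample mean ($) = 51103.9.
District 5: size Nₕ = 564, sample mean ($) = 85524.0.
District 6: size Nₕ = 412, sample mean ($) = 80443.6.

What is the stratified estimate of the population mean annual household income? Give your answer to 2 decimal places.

N = 749 + 731 + 133 + 133 + 564 + 412 = 2722.
Weight each subgroup mean by Nₕ/N and sum.
Σ Nₕx̄ₕ = 749·110844.2 + 731·80875.9 + 133·90462.9 + 133·51103.9 + 564·85524.0 + 412·80443.6 = 83022305.8 + 59120282.9 + 12031565.7 + 6796818.7 + 48235536 + 33142763.2 = 242349272.3.
Divide by N: 242349272.3 / 2722 = 89033.5313... → 89033.53.

89033.53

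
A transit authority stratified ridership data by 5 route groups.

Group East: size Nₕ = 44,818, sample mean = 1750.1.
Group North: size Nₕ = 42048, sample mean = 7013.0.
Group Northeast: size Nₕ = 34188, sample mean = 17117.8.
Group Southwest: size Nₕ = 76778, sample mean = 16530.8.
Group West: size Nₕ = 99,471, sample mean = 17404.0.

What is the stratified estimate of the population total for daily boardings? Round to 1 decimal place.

Estimate total by summing Nₕ·x̄ₕ over strata.
44818·1750.1 + 42048·7013.0 + 34188·17117.8 + 76778·16530.8 + 99471·17404.0 = 78435981.8 + 294882624 + 585223346.4 + 1269201762.4 + 1731193284 = 3958936998.6.

3958936998.6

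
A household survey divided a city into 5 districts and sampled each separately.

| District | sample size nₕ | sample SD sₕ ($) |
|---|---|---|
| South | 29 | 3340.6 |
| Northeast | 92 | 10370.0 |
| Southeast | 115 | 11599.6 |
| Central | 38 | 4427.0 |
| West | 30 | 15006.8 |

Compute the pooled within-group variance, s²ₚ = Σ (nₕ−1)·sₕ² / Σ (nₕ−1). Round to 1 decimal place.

109341687.4

South: (29−1)·3340.6² = 28·11159608.36 = 312469034.08
Northeast: (92−1)·10370.0² = 91·107536900 = 9785857900
Southeast: (115−1)·11599.6² = 114·134550720.16 = 15338782098.24
Central: (38−1)·4427.0² = 37·19598329 = 725138173
West: (30−1)·15006.8² = 29·225204046.24 = 6530917340.96
Numerator = 32693164546.28; denominator = Σ(nₕ−1) = 299.
s²ₚ = 32693164546.28/299 = 109341687.446... → 109341687.4.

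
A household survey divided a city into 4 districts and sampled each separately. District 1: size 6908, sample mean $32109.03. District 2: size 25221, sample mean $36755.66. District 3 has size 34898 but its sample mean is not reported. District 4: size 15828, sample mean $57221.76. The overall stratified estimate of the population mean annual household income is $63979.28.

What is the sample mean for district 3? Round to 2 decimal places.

93027.50

Σ Nₕx̄ₕ = N·μ, so 34898·x̄_3 = 82855·63979.28 − (6908·32109.03 + 25221·36755.66 + 15828·57221.76).
= 5301003244.4 − 2054529697.38 = 3246473547.02.
x̄_3 = 3246473547.02 / 34898 = 93027.4958... → 93027.50.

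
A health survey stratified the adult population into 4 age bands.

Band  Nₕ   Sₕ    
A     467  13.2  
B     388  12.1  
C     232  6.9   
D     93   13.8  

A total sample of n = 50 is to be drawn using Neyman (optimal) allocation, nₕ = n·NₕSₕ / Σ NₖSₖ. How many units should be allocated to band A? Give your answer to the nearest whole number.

A: NₕSₕ = 467·13.2 = 6164.4
B: NₕSₕ = 388·12.1 = 4694.8
C: NₕSₕ = 232·6.9 = 1600.8
D: NₕSₕ = 93·13.8 = 1283.4
Σ NₕSₕ = 13743.4.
n_A = 50·6164.4/13743.4 = 22.427... → 22.

22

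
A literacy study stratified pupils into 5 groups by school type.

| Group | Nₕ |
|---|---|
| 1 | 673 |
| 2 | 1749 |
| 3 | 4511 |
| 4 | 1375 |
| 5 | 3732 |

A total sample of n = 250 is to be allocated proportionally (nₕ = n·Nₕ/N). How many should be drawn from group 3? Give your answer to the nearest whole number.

Share of group 3 = 4511/12040 = 0.37467.
Allocate 250 × 0.37467 = 93.667... → 94.

94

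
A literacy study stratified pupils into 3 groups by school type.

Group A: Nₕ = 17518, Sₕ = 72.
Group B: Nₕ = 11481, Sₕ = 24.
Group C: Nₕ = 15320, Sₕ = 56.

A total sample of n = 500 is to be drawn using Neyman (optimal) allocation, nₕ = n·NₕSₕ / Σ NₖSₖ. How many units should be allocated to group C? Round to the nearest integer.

179

A: NₕSₕ = 17518·72 = 1261296
B: NₕSₕ = 11481·24 = 275544
C: NₕSₕ = 15320·56 = 857920
Σ NₕSₕ = 2394760.
n_C = 500·857920/2394760 = 179.124... → 179.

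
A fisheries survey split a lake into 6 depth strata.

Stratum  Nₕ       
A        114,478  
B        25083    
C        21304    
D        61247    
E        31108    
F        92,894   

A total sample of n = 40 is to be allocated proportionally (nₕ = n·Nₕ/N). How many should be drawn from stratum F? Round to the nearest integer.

N = 114478 + 25083 + 21304 + 61247 + 31108 + 92894 = 346114.
n_F = 40·92894/346114 = 10.736... → 11.

11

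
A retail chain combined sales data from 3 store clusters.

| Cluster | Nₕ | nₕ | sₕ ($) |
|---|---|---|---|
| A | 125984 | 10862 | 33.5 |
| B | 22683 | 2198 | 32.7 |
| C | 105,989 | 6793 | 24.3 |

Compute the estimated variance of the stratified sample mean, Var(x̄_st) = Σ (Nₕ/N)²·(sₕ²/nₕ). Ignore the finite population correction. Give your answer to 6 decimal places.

N = 254656. Term for each stratum: Wₕ²sₕ²/nₕ.
Var(x̄_st) = 0.025287318 + 0.003859766 + 0.015057910 = 0.044204994 → 0.044205.

0.044205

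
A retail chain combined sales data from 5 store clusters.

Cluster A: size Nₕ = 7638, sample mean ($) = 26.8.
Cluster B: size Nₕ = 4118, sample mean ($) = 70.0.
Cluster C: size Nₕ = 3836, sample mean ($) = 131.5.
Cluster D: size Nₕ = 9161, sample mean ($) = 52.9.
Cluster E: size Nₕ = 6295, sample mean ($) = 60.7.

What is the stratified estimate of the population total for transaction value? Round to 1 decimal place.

1864115.8

A: 7638·26.8 = 204698.4
B: 4118·70.0 = 288260
C: 3836·131.5 = 504434
D: 9161·52.9 = 484616.9
E: 6295·60.7 = 382106.5
τ̂ = Σ Nₕx̄ₕ = 1864115.8.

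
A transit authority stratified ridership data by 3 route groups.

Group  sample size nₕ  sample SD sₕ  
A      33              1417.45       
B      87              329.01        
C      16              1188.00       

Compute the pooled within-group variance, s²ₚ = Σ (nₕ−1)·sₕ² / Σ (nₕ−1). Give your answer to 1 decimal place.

712576.8

A: (33−1)·1417.45² = 32·2009164.5025 = 64293264.08
B: (87−1)·329.01² = 86·108247.5801 = 9309291.8886
C: (16−1)·1188.00² = 15·1411344 = 21170160
Numerator = 94772715.9686; denominator = Σ(nₕ−1) = 133.
s²ₚ = 94772715.9686/133 = 712576.812... → 712576.8.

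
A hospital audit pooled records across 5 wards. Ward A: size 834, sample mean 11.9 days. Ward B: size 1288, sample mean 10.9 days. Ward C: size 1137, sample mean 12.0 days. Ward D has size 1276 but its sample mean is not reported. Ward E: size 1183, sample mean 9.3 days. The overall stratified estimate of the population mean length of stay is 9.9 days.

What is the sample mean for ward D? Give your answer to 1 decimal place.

N = 834 + 1288 + 1137 + 1276 + 1183 = 5718.
Overall total = μ·N = 9.9·5718 = 56608.2.
Subtract the known strata: 834·11.9 + 1288·10.9 + 1137·12.0 + 1183·9.3 = 48609.7.
Remaining total for ward D: 56608.2 − 48609.7 = 7998.5.
Divide by its size: 7998.5 / 1276 = 6.268... → 6.3.

6.3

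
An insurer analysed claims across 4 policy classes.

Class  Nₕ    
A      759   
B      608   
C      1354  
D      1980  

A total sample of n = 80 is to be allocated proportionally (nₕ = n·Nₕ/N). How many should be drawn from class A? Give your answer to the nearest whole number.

Share of class A = 759/4701 = 0.16146.
Allocate 80 × 0.16146 = 12.916... → 13.

13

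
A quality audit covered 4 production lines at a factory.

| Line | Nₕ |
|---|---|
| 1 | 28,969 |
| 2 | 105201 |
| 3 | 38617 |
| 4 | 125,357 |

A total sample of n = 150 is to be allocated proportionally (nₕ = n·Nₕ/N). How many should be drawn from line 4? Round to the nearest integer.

63

Share of line 4 = 125357/298144 = 0.42046.
Allocate 150 × 0.42046 = 63.069... → 63.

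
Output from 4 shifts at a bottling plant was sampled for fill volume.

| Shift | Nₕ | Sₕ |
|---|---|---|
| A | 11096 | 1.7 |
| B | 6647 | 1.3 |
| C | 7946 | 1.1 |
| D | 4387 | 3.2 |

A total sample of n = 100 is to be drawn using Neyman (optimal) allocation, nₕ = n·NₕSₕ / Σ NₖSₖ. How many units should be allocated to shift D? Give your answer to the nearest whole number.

28

A: NₕSₕ = 11096·1.7 = 18863.2
B: NₕSₕ = 6647·1.3 = 8641.1
C: NₕSₕ = 7946·1.1 = 8740.6
D: NₕSₕ = 4387·3.2 = 14038.4
Σ NₕSₕ = 50283.3.
n_D = 100·14038.4/50283.3 = 27.919... → 28.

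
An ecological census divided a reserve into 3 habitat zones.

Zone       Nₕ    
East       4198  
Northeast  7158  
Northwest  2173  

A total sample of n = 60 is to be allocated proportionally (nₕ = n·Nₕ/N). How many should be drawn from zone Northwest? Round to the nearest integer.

10

Share of zone Northwest = 2173/13529 = 0.16062.
Allocate 60 × 0.16062 = 9.637... → 10.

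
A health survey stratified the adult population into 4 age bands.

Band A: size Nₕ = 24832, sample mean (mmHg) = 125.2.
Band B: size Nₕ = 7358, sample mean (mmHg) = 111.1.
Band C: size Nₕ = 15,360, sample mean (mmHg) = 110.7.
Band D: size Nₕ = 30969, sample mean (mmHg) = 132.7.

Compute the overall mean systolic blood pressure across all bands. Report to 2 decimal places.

124.00

x̄_st = (Σ Nₕx̄ₕ) / (Σ Nₕ) = (24832·125.2 + 7358·111.1 + 15360·110.7 + 30969·132.7) / 78519
= 9736378.5 / 78519 = 124.0003... → 124.00.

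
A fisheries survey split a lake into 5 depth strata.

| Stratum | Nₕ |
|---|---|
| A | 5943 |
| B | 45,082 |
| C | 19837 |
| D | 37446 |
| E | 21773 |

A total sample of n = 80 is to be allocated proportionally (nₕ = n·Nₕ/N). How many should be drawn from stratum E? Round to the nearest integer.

13

N = 5943 + 45082 + 19837 + 37446 + 21773 = 130081.
n_E = 80·21773/130081 = 13.390... → 13.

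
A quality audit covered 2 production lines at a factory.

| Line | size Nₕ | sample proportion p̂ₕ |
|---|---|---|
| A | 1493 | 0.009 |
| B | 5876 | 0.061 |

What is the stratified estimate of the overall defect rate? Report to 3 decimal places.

Wₕ = Nₕ/N with N = 7369: 0.2026, 0.7974.
p̂_st = 0.2026·0.009 + 0.7974·0.061 ≈ 0.05046... → 0.050.

0.050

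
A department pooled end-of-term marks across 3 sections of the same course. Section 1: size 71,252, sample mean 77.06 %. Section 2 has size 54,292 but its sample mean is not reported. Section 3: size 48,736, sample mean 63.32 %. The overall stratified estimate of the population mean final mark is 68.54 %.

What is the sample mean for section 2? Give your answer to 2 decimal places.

62.04

Σ Nₕx̄ₕ = N·μ, so 54292·x̄_2 = 174280·68.54 − (71252·77.06 + 48736·63.32).
= 11945151.2 − 8576642.64 = 3368508.56.
x̄_2 = 3368508.56 / 54292 = 62.0443... → 62.04.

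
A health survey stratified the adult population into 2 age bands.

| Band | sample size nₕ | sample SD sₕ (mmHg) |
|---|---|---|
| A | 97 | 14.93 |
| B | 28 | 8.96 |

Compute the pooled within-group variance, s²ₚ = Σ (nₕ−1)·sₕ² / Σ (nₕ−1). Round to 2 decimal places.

Degrees of freedom: 96 + 27 = 123.
Σ(nₕ−1)sₕ² = 96·222.9049 + 27·80.2816 = 23566.4736.
s²ₚ = 23566.4736 / 123 = 191.5973... → 191.60.

191.60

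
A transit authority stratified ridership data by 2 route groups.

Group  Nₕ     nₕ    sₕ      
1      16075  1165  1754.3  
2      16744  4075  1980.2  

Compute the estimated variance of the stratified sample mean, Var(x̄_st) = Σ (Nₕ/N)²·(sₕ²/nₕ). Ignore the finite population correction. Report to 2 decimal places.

884.24

N = 32819; Wₕ = Nₕ/N.
group 1: (16075/32819)²·1754.3²/1165 = 633.77204
group 2: (16744/32819)²·1980.2²/4075 = 250.47146
Sum = 884.24350 → 884.24.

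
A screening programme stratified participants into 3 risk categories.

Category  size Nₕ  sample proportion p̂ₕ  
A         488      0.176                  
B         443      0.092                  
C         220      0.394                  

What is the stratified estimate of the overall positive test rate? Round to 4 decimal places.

Wₕ = Nₕ/N with N = 1151: 0.4240, 0.3849, 0.1911.
p̂_st = 0.4240·0.176 + 0.3849·0.092 + 0.1911·0.394 ≈ 0.185338... → 0.1853.

0.1853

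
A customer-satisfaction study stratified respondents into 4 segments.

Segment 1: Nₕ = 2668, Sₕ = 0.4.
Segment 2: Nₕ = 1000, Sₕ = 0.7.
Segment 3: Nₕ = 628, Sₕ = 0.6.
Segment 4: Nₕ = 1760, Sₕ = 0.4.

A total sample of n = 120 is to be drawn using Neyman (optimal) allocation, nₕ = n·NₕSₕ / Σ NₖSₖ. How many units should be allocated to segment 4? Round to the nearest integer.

Σ NₕSₕ = 2668·0.4 + 1000·0.7 + 628·0.6 + 1760·0.4 = 2848.
Share for 4: 704/2848 = 0.24719.
n_4 = 120 × 0.24719 = 29.663... → 30.

30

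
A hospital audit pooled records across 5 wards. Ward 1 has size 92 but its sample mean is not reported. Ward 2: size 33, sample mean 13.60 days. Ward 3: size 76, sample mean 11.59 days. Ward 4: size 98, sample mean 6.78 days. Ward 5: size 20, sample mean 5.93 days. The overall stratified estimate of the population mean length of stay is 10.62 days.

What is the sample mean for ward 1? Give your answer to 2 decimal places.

N = 92 + 33 + 76 + 98 + 20 = 319.
Overall total = μ·N = 10.62·319 = 3387.78.
Subtract the known strata: 33·13.60 + 76·11.59 + 98·6.78 + 20·5.93 = 2112.68.
Remaining total for ward 1: 3387.78 − 2112.68 = 1275.1.
Divide by its size: 1275.1 / 92 = 13.8598... → 13.86.

13.86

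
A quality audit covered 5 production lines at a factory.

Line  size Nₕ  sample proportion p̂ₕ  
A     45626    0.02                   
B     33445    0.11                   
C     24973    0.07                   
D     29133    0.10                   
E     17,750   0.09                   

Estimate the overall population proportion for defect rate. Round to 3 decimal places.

0.072

Wₕ = Nₕ/N with N = 150927: 0.3023, 0.2216, 0.1655, 0.1930, 0.1176.
p̂_st = 0.3023·0.02 + 0.2216·0.11 + 0.1655·0.07 + 0.1930·0.10 + 0.1176·0.09 ≈ 0.07189... → 0.072.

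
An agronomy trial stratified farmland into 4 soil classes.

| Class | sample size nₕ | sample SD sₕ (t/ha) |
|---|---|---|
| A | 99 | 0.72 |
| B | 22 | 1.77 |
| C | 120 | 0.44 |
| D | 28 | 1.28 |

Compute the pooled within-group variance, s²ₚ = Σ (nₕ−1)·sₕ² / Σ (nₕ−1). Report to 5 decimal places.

0.69385

Degrees of freedom: 98 + 21 + 119 + 27 = 265.
Σ(nₕ−1)sₕ² = 98·0.5184 + 21·3.1329 + 119·0.1936 + 27·1.6384 = 183.8693.
s²ₚ = 183.8693 / 265 = 0.6938464... → 0.69385.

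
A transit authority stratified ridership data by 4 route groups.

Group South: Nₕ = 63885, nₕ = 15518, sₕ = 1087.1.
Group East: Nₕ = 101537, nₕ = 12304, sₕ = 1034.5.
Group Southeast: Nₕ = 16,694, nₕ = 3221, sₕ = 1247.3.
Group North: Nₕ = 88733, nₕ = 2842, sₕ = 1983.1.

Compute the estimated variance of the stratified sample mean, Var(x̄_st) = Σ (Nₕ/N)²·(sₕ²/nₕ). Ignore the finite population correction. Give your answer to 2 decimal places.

166.81

N = 270849; Wₕ = Nₕ/N.
group South: (63885/270849)²·1087.1²/15518 = 4.23688
group East: (101537/270849)²·1034.5²/12304 = 12.22387
group Southeast: (16694/270849)²·1247.3²/3221 = 1.83492
group North: (88733/270849)²·1983.1²/2842 = 148.51866
Sum = 166.81434 → 166.81.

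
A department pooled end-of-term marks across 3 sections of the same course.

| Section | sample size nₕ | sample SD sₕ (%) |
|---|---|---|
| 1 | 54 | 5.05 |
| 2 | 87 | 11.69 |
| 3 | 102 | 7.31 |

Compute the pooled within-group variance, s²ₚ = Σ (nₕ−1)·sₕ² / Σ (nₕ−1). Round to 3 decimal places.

77.088

1: (54−1)·5.05² = 53·25.5025 = 1351.6325
2: (87−1)·11.69² = 86·136.6561 = 11752.4246
3: (102−1)·7.31² = 101·53.4361 = 5397.0461
Numerator = 18501.1032; denominator = Σ(nₕ−1) = 240.
s²ₚ = 18501.1032/240 = 77.08793 → 77.088.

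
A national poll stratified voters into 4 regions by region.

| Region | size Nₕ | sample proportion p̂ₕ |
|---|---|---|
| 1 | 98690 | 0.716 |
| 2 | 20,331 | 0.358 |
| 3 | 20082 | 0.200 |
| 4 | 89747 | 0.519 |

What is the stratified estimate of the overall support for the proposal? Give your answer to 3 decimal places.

0.562

N = 98690 + 20331 + 20082 + 89747 = 228850.
Overall proportion = Σ (Nₕ/N)·p̂ₕ.
Σ Nₕp̂ₕ = 70662.04 + 7278.498 + 4016.4 + 46578.693 = 128535.631.
128535.631 / 228850 = 0.56166... → 0.562.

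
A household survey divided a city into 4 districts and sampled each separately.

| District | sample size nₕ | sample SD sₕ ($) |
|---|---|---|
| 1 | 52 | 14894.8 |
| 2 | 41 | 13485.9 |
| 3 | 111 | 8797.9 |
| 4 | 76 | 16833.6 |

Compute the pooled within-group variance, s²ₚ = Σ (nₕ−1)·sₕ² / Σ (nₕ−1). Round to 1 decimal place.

1: (52−1)·14894.8² = 51·221855067.04 = 11314608419.04
2: (41−1)·13485.9² = 40·181869498.81 = 7274779952.4
3: (111−1)·8797.9² = 110·77403044.41 = 8514334885.1
4: (76−1)·16833.6² = 75·283370088.96 = 21252756672
Numerator = 48356479928.54; denominator = Σ(nₕ−1) = 276.
s²ₚ = 48356479928.54/276 = 175204637.422... → 175204637.4.

175204637.4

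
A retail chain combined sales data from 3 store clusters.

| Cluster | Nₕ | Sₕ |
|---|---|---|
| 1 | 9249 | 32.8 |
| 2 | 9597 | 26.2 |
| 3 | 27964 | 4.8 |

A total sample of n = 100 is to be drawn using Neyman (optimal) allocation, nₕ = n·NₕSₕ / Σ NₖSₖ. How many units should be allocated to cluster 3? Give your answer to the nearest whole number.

1: NₕSₕ = 9249·32.8 = 303367.2
2: NₕSₕ = 9597·26.2 = 251441.4
3: NₕSₕ = 27964·4.8 = 134227.2
Σ NₕSₕ = 689035.8.
n_3 = 100·134227.2/689035.8 = 19.480... → 19.

19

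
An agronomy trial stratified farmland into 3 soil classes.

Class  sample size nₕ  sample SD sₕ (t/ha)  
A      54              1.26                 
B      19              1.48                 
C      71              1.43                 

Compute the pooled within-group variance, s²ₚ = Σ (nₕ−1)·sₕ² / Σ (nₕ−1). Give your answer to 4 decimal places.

A: (54−1)·1.26² = 53·1.5876 = 84.1428
B: (19−1)·1.48² = 18·2.1904 = 39.4272
C: (71−1)·1.43² = 70·2.0449 = 143.143
Numerator = 266.713; denominator = Σ(nₕ−1) = 141.
s²ₚ = 266.713/141 = 1.891582... → 1.8916.

1.8916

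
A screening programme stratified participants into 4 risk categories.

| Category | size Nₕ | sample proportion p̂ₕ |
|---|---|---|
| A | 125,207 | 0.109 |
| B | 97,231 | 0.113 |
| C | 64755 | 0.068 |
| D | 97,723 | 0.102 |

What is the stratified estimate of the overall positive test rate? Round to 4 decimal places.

0.1013

Wₕ = Nₕ/N with N = 384916: 0.3253, 0.2526, 0.1682, 0.2539.
p̂_st = 0.3253·0.109 + 0.2526·0.113 + 0.1682·0.068 + 0.2539·0.102 ≈ 0.101336... → 0.1013.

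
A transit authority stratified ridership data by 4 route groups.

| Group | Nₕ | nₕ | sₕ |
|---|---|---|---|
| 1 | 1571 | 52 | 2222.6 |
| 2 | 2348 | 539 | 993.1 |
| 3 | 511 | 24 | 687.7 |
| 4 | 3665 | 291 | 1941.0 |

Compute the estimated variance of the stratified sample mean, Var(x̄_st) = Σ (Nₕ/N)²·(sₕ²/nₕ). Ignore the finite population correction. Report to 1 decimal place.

N = 8095. Term for each stratum: Wₕ²sₕ²/nₕ.
Var(x̄_st) = 3577.9803 + 153.9429 + 78.5226 + 2653.8253 = 6464.2711 → 6464.3.

6464.3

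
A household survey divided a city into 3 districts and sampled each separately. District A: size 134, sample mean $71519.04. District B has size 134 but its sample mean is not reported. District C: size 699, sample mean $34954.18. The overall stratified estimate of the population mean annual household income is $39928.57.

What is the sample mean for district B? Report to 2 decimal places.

34286.60

Σ Nₕx̄ₕ = N·μ, so 134·x̄_B = 967·39928.57 − (134·71519.04 + 699·34954.18).
= 38610927.19 − 34016523.18 = 4594404.01.
x̄_B = 4594404.01 / 134 = 34286.5971... → 34286.60.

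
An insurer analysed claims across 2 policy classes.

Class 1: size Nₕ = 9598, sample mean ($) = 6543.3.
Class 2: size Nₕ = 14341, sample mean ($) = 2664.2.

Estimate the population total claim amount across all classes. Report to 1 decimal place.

Estimate total by summing Nₕ·x̄ₕ over strata.
9598·6543.3 + 14341·2664.2 = 62802593.4 + 38207292.2 = 101009885.6.

101009885.6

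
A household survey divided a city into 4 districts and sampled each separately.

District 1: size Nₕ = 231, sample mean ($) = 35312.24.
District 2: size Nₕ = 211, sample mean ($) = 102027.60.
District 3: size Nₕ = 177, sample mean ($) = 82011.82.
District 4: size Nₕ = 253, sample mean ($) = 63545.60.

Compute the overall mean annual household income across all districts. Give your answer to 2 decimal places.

69126.24

N = 872; weights Wₕ = Nₕ/N = (0.2649, 0.2420, 0.2030, 0.2901).
x̄_st = Σ Wₕ·x̄ₕ = 0.2649·35312.24 + 0.2420·102027.60 + 0.2030·82011.82 + 0.2901·63545.60 ≈ 69126.2385...
→ 69126.24.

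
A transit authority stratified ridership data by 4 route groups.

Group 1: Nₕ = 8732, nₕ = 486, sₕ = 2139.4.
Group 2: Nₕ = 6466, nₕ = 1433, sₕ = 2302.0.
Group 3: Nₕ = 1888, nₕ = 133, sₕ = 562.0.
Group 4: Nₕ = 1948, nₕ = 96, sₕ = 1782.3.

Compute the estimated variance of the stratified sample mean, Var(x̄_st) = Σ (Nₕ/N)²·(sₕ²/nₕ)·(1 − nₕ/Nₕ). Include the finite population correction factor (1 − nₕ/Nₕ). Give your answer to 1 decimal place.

N = 19034; Wₕ = Nₕ/N.
group 1: (8732/19034)²·2139.4²/486·(1 − 486/8732) = 1871.7362
group 2: (6466/19034)²·2302.0²/1433·(1 − 1433/6466) = 332.1750
group 3: (1888/19034)²·562.0²/133·(1 − 133/1888) = 21.7190
group 4: (1948/19034)²·1782.3²/96·(1 − 96/1948) = 329.5036
Sum = 2555.1338 → 2555.1.

2555.1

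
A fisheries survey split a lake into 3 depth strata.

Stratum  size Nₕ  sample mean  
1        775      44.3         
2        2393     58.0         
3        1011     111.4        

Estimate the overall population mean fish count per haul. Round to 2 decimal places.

x̄_st = (Σ Nₕx̄ₕ) / (Σ Nₕ) = (775·44.3 + 2393·58.0 + 1011·111.4) / 4179
= 285751.9 / 4179 = 68.3781... → 68.38.

68.38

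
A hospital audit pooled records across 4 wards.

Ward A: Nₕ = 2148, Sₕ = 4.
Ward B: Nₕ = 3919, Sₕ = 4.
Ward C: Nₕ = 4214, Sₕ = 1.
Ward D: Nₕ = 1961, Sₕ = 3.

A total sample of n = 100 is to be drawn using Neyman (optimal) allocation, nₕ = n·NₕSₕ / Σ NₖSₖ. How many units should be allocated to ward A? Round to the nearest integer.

25

Σ NₕSₕ = 2148·4 + 3919·4 + 4214·1 + 1961·3 = 34365.
Share for A: 8592/34365 = 0.25002.
n_A = 100 × 0.25002 = 25.002... → 25.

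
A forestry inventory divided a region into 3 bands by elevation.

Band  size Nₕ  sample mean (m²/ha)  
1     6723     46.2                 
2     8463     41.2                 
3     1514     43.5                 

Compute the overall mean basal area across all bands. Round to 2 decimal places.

N = 6723 + 8463 + 1514 = 16700.
The stratified mean weights each stratum mean by its population share Nₕ/N.
Σ Nₕx̄ₕ = 6723·46.2 + 8463·41.2 + 1514·43.5 = 310602.6 + 348675.6 + 65859 = 725137.2.
Divide by N: 725137.2 / 16700 = 43.4214... → 43.42.

43.42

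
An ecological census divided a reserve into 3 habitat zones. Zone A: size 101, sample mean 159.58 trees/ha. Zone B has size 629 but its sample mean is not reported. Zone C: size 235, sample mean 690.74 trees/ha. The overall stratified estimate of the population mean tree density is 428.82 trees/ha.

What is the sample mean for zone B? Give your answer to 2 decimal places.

N = 101 + 629 + 235 = 965.
Overall total = μ·N = 428.82·965 = 413811.3.
Subtract the known strata: 101·159.58 + 235·690.74 = 178441.48.
Remaining total for zone B: 413811.3 − 178441.48 = 235369.82.
Divide by its size: 235369.82 / 629 = 374.1969... → 374.20.

374.20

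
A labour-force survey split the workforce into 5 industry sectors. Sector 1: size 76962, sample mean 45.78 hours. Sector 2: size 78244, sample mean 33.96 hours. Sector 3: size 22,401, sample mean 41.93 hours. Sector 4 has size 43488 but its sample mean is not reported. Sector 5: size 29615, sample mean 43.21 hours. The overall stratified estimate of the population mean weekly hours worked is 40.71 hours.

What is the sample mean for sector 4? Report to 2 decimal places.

41.55

N = 76962 + 78244 + 22401 + 43488 + 29615 = 250710.
Overall total = μ·N = 40.71·250710 = 10206404.1.
Subtract the known strata: 76962·45.78 + 78244·33.96 + 22401·41.93 + 29615·43.21 = 8399424.68.
Remaining total for sector 4: 10206404.1 − 8399424.68 = 1806979.42.
Divide by its size: 1806979.42 / 43488 = 41.5512... → 41.55.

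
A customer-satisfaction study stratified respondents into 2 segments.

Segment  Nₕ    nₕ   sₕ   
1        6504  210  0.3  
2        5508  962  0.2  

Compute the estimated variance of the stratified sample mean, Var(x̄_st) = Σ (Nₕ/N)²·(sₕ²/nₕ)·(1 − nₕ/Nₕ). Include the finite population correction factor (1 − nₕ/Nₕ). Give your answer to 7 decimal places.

N = 12012; Wₕ = Nₕ/N.
segment 1: (6504/12012)²·0.3²/210·(1 − 210/6504) = 0.0001215906
segment 2: (5508/12012)²·0.2²/962·(1 − 962/5508) = 0.0000072157
Sum = 0.0001288062 → 0.0001288.

0.0001288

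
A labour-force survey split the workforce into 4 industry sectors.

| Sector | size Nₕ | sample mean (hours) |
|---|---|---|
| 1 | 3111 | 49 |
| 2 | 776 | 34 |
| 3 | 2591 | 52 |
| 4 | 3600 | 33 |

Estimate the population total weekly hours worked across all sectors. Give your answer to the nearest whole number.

432355

Population total = Σ Nₕ·x̄ₕ (each stratum's size times its mean).
3111·49 + 776·34 + 2591·52 + 3600·33 = 152439 + 26384 + 134732 + 118800 = 432355.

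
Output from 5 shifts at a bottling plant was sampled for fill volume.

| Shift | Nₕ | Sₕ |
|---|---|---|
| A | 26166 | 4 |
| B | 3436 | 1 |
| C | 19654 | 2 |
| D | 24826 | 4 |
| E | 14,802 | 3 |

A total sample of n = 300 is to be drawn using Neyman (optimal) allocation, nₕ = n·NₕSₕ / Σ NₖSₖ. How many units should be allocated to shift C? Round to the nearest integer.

A: NₕSₕ = 26166·4 = 104664
B: NₕSₕ = 3436·1 = 3436
C: NₕSₕ = 19654·2 = 39308
D: NₕSₕ = 24826·4 = 99304
E: NₕSₕ = 14802·3 = 44406
Σ NₕSₕ = 291118.
n_C = 300·39308/291118 = 40.507... → 41.

41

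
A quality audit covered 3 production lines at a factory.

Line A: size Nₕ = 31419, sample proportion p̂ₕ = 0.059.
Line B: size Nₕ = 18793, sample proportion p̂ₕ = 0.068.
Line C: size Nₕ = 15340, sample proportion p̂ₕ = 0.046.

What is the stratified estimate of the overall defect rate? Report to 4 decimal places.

0.0585

N = 31419 + 18793 + 15340 = 65552.
Overall proportion = Σ (Nₕ/N)·p̂ₕ.
Σ Nₕp̂ₕ = 1853.721 + 1277.924 + 705.64 = 3837.285.
3837.285 / 65552 = 0.058538... → 0.0585.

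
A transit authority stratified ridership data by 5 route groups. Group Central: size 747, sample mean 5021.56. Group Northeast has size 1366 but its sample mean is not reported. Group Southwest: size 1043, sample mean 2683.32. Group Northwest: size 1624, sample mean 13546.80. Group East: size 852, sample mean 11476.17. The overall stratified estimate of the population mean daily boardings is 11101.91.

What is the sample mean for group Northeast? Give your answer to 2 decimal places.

N = 747 + 1366 + 1043 + 1624 + 852 = 5632.
Overall total = μ·N = 11101.91·5632 = 62525957.12.
Subtract the known strata: 747·5021.56 + 1043·2683.32 + 1624·13546.80 + 852·11476.17 = 38327508.12.
Remaining total for group Northeast: 62525957.12 − 38327508.12 = 24198449.
Divide by its size: 24198449 / 1366 = 17714.8236... → 17714.82.

17714.82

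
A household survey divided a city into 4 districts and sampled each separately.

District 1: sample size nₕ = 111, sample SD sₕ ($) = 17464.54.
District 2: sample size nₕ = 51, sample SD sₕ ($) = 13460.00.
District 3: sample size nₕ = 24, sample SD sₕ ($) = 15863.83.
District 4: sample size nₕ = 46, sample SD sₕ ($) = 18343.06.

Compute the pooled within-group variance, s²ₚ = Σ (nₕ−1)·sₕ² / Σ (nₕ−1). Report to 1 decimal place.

278679631.2

Degrees of freedom: 110 + 50 + 23 + 45 = 228.
Σ(nₕ−1)sₕ² = 110·305010157.4116 + 50·181171600 + 23·251661102.2689 + 45·336467850.1636 = 63538955924.8227.
s²ₚ = 63538955924.8227 / 228 = 278679631.249... → 278679631.2.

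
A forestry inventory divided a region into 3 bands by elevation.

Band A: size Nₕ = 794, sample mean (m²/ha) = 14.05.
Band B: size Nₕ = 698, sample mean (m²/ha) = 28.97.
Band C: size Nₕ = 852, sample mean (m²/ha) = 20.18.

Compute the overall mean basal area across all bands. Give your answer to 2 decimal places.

x̄_st = (Σ Nₕx̄ₕ) / (Σ Nₕ) = (794·14.05 + 698·28.97 + 852·20.18) / 2344
= 48570.12 / 2344 = 20.7210... → 20.72.

20.72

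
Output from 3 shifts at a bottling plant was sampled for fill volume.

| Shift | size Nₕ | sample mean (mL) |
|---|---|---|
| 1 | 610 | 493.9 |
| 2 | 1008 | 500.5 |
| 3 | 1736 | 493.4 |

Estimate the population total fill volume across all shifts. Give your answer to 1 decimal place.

Estimate total by summing Nₕ·x̄ₕ over strata.
610·493.9 + 1008·500.5 + 1736·493.4 = 301279 + 504504 + 856542.4 = 1662325.4.

1662325.4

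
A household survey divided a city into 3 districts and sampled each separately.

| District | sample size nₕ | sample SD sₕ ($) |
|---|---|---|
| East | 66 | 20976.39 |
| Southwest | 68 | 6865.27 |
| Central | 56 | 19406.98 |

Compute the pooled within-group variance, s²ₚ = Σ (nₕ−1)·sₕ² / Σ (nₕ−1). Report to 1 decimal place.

Degrees of freedom: 65 + 67 + 55 = 187.
Σ(nₕ−1)sₕ² = 65·440008937.4321 + 67·47131932.1729 + 55·376630872.7204 = 52473118388.2928.
s²ₚ = 52473118388.2928 / 187 = 280604911.167... → 280604911.2.

280604911.2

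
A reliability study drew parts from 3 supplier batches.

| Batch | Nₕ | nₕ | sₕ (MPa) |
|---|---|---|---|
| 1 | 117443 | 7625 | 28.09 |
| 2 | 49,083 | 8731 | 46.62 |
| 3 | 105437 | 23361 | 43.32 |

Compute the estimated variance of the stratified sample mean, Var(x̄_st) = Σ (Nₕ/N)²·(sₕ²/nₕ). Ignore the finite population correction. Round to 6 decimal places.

0.039480

N = 271963; Wₕ = Nₕ/N.
batch 1: (117443/271963)²·28.09²/7625 = 0.019297376
batch 2: (49083/271963)²·46.62²/8731 = 0.008108175
batch 3: (105437/271963)²·43.32²/23361 = 0.012074020
Sum = 0.039479571 → 0.039480.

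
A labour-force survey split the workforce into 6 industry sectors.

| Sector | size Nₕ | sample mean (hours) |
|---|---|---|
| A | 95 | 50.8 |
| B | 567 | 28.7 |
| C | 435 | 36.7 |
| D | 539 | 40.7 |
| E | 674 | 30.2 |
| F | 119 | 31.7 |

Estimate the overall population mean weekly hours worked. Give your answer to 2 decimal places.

x̄_st = (Σ Nₕx̄ₕ) / (Σ Nₕ) = (95·50.8 + 567·28.7 + 435·36.7 + 539·40.7 + 674·30.2 + 119·31.7) / 2429
= 83127.8 / 2429 = 34.2231... → 34.22.

34.22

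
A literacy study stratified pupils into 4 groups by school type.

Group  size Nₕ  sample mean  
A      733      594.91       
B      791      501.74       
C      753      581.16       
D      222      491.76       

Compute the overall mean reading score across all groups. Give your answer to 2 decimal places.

x̄_st = (Σ Nₕx̄ₕ) / (Σ Nₕ) = (733·594.91 + 791·501.74 + 753·581.16 + 222·491.76) / 2499
= 1379729.57 / 2499 = 552.1127... → 552.11.

552.11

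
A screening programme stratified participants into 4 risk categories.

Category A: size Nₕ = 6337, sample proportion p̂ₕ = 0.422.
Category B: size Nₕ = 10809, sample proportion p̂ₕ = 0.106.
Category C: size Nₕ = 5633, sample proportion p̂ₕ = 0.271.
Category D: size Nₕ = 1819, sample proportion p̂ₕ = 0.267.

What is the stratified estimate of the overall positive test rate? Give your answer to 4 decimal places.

0.2371

N = 6337 + 10809 + 5633 + 1819 = 24598.
Overall proportion = Σ (Nₕ/N)·p̂ₕ.
Σ Nₕp̂ₕ = 2674.214 + 1145.754 + 1526.543 + 485.673 = 5832.184.
5832.184 / 24598 = 0.237100... → 0.2371.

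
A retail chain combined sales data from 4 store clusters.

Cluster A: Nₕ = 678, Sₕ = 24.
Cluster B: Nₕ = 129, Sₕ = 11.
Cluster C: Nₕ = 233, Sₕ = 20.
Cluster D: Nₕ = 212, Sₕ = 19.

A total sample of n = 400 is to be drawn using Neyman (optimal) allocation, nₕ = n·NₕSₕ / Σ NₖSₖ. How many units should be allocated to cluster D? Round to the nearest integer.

A: NₕSₕ = 678·24 = 16272
B: NₕSₕ = 129·11 = 1419
C: NₕSₕ = 233·20 = 4660
D: NₕSₕ = 212·19 = 4028
Σ NₕSₕ = 26379.
n_D = 400·4028/26379 = 61.079... → 61.

61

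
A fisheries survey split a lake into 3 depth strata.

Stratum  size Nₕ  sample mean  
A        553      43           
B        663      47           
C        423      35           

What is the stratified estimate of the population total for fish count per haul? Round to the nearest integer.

69745

Population total = Σ Nₕ·x̄ₕ (each stratum's size times its mean).
553·43 + 663·47 + 423·35 = 23779 + 31161 + 14805 = 69745.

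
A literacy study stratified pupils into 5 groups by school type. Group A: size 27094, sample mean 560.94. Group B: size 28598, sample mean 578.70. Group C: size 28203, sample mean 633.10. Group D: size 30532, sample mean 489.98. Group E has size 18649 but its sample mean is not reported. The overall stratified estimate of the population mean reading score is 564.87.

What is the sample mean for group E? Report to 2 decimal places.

N = 27094 + 28598 + 28203 + 30532 + 18649 = 133076.
Overall total = μ·N = 564.87·133076 = 75170640.12.
Subtract the known strata: 27094·560.94 + 28598·578.70 + 28203·633.10 + 30532·489.98 = 64563159.62.
Remaining total for group E: 75170640.12 − 64563159.62 = 10607480.5.
Divide by its size: 10607480.5 / 18649 = 568.7962... → 568.80.

568.80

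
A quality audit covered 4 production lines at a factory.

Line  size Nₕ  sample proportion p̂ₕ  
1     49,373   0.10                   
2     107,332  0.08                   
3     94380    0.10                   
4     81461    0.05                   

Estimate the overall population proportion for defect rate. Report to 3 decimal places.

N = 49373 + 107332 + 94380 + 81461 = 332546.
Overall proportion = Σ (Nₕ/N)·p̂ₕ.
Σ Nₕp̂ₕ = 4937.3 + 8586.56 + 9438 + 4073.05 = 27034.91.
27034.91 / 332546 = 0.08130... → 0.081.

0.081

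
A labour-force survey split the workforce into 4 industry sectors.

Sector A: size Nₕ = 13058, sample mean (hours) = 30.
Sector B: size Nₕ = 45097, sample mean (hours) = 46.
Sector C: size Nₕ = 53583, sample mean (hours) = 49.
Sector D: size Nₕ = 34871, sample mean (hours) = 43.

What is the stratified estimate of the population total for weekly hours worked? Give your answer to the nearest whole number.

Population total = Σ Nₕ·x̄ₕ (each stratum's size times its mean).
13058·30 + 45097·46 + 53583·49 + 34871·43 = 391740 + 2074462 + 2625567 + 1499453 = 6591222.

6591222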